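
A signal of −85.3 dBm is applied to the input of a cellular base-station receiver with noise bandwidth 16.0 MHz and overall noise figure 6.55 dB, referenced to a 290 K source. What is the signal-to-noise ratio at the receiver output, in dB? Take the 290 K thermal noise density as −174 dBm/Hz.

10.1 dB

Noise floor: N = −174 + 10 log₁₀(B) + NF
10 log₁₀(1.60×10⁷) = 72.04 dB
N = −174 + 72.04 + 6.55 = −95.41 dBm
SNR = P_sig − N = −85.3 − (−95.41) = 10.11 dB → 10.1 dB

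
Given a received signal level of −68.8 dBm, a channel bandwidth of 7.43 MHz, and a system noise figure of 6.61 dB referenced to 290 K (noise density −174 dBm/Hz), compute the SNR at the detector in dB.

Noise floor: N = −174 + 10 log₁₀(B) + NF
10 log₁₀(7.43×10⁶) = 68.71 dB
N = −174 + 68.71 + 6.61 = −98.68 dBm
SNR = P_sig − N = −68.8 − (−98.68) = 29.88 dB → 29.9 dB

29.9 dB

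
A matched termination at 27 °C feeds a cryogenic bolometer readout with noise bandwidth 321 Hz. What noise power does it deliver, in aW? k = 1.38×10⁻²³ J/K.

T = 27 °C + 273.15 = 300.15 K
P_n = kTB = 1.38×10⁻²³ × 300.15 × 3.21×10² = 1.33×10⁻¹⁸ W = 1.33 aW

1.33 aW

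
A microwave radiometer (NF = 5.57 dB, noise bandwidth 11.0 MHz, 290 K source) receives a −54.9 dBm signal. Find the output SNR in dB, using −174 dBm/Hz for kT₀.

Noise floor: N = −174 + 10 log₁₀(B) + NF
10 log₁₀(1.10×10⁷) = 70.41 dB
N = −174 + 70.41 + 5.57 = −98.02 dBm
SNR = P_sig − N = −54.9 − (−98.02) = 43.12 dB → 43.1 dB

43.1 dB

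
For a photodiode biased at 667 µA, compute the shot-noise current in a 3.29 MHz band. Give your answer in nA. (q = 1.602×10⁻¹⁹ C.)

I_n = √(2qI·B)
2qI·B = 2 × 1.602×10⁻¹⁹ × 6.67×10⁻⁴ × 3.29×10⁶ = 7.03×10⁻¹⁶ A²
I_n = √(7.03×10⁻¹⁶) = 2.65×10⁻⁸ A = 26.5 nA

26.5 nA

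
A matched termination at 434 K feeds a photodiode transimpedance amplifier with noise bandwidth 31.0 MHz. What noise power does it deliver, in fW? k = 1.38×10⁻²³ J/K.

P_n = kTB = 1.38×10⁻²³ × 434 × 3.10×10⁷ = 1.86×10⁻¹³ W = 186 fW

186 fW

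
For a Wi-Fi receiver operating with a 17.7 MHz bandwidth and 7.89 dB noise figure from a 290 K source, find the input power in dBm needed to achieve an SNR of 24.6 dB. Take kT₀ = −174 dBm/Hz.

Sensitivity = −174 + 10 log₁₀(B) + NF + SNR_min
= −174 + 72.48 + 7.89 + 24.6
= −69.03 dBm → −69.0 dBm

−69.0 dBm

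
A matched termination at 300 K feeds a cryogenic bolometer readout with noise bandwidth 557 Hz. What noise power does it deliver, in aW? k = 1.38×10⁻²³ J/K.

2.31 aW

P_n = kTB = 1.38×10⁻²³ × 300 × 5.57×10² = 2.31×10⁻¹⁸ W = 2.31 aW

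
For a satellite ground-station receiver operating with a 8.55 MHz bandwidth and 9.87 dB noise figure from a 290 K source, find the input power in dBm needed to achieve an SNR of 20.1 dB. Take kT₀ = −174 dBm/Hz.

Sensitivity = −174 + 10 log₁₀(B) + NF + SNR_min
= −174 + 69.32 + 9.87 + 20.1
= −74.71 dBm → −74.7 dBm

−74.7 dBm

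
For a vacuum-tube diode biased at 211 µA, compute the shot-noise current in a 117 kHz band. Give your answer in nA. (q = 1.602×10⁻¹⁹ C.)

2.81 nA

I_n = √(2qI·B)
2qI·B = 2 × 1.602×10⁻¹⁹ × 2.11×10⁻⁴ × 1.17×10⁵ = 7.91×10⁻¹⁸ A²
I_n = √(7.91×10⁻¹⁸) = 2.81×10⁻⁹ A = 2.81 nA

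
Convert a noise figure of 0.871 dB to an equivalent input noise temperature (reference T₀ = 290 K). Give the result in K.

64.4 K

F = 10^(0.871/10) = 1.22208
T_e = (F − 1)·T₀ = (1.22208 − 1) × 290 = 64.4 K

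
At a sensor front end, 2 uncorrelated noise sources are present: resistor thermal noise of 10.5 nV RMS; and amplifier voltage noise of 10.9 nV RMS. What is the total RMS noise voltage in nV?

15.1 nV

Uncorrelated sources add in power (mean-square): V_tot = √(ΣV_i²)
V_tot = √[(1.05×10⁻⁸)² + (1.09×10⁻⁸)²] = 1.51×10⁻⁸ V = 15.1 nV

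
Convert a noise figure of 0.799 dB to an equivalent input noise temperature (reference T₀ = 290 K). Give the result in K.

58.6 K

F = 10^(0.799/10) = 1.20199
T_e = (F − 1)·T₀ = (1.20199 − 1) × 290 = 58.6 K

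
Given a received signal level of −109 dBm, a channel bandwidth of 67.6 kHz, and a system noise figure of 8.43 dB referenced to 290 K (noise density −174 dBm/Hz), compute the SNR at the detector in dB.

Noise floor: N = −174 + 10 log₁₀(B) + NF
10 log₁₀(6.76×10⁴) = 48.3 dB
N = −174 + 48.3 + 8.43 = −117.27 dBm
SNR = P_sig − N = −109 − (−117.27) = 8.27 dB → 8.3 dB

8.3 dB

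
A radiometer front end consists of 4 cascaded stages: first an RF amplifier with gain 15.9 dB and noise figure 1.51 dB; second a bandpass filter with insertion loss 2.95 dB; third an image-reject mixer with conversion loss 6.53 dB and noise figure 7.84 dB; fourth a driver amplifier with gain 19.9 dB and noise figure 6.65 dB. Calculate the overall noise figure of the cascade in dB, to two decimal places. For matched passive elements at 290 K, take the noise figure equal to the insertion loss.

Convert to linear (a loss of L dB is a gain of −L dB): F_i = 10^(NF_i/10), G_i = 10^(G_i,dB/10)
  Stage 1: F_1 = 10^(1.51/10) = 1.416, G_1 = 10^(15.9/10) = 38.90
  Stage 2: F_2 = 10^(2.95/10) = 1.972, G_2 = 10^(−2.95/10) = 0.5070
  Stage 3: F_3 = 10^(7.84/10) = 6.081, G_3 = 10^(−6.53/10) = 0.2223
  Stage 4: F_4 = 10^(6.65/10) = 4.624, G_4 = 10^(19.9/10) = 97.72
Friis cascade:
  F = 1.416 + (1.972 − 1)/38.90 + (6.081 − 1)/19.72 + (4.624 − 1)/4.385 = 2.525
NF = 10 log₁₀(2.525) = 4.02 dB

4.02 dB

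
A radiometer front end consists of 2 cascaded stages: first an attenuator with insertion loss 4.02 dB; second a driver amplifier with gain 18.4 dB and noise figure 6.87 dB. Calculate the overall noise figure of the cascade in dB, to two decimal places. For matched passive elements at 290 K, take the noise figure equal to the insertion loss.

10.89 dB

Convert to linear (a loss of L dB is a gain of −L dB): F_i = 10^(NF_i/10), G_i = 10^(G_i,dB/10)
  Stage 1: F_1 = 10^(4.02/10) = 2.523, G_1 = 10^(−4.02/10) = 0.3963
  Stage 2: F_2 = 10^(6.87/10) = 4.864, G_2 = 10^(18.4/10) = 69.18
Friis cascade:
  F = 2.523 + (4.864 − 1)/0.3963 = 12.27
NF = 10 log₁₀(12.27) = 10.89 dB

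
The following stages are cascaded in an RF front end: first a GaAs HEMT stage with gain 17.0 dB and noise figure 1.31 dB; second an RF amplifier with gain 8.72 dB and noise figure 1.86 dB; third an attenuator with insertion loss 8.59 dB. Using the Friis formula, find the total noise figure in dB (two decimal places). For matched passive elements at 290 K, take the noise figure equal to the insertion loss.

1.40 dB

Convert to linear (a loss of L dB is a gain of −L dB): F_i = 10^(NF_i/10), G_i = 10^(G_i,dB/10)
  Stage 1: F_1 = 10^(1.31/10) = 1.352, G_1 = 10^(17.0/10) = 50.12
  Stage 2: F_2 = 10^(1.86/10) = 1.535, G_2 = 10^(8.72/10) = 7.447
  Stage 3: F_3 = 10^(8.59/10) = 7.228, G_3 = 10^(−8.59/10) = 0.1384
Friis cascade:
  F = 1.352 + (1.535 − 1)/50.12 + (7.228 − 1)/373.3 = 1.379
NF = 10 log₁₀(1.379) = 1.40 dB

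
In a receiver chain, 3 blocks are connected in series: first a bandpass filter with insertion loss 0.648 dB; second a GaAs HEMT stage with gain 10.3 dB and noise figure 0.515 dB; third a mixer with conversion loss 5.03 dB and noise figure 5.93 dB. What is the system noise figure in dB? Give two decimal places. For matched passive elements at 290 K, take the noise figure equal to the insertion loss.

2.10 dB

Convert to linear (a loss of L dB is a gain of −L dB): F_i = 10^(NF_i/10), G_i = 10^(G_i,dB/10)
  Stage 1: F_1 = 10^(0.648/10) = 1.161, G_1 = 10^(−0.648/10) = 0.8614
  Stage 2: F_2 = 10^(0.515/10) = 1.126, G_2 = 10^(10.3/10) = 10.72
  Stage 3: F_3 = 10^(5.93/10) = 3.917, G_3 = 10^(−5.03/10) = 0.3141
Friis cascade:
  F = 1.161 + (1.126 − 1)/0.8614 + (3.917 − 1)/9.230 = 1.623
NF = 10 log₁₀(1.623) = 2.10 dB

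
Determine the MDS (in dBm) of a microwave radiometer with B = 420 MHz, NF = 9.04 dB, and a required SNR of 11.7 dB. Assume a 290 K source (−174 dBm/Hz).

−67.0 dBm

Sensitivity = −174 + 10 log₁₀(B) + NF + SNR_min
= −174 + 86.23 + 9.04 + 11.7
= −67.03 dBm → −67.0 dBm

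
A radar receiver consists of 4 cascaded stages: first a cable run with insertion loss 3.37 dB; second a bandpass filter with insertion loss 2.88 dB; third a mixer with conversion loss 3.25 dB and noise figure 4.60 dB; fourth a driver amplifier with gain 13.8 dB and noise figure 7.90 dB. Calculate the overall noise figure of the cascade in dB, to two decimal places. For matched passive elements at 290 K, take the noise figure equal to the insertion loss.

Convert to linear (a loss of L dB is a gain of −L dB): F_i = 10^(NF_i/10), G_i = 10^(G_i,dB/10)
  Stage 1: F_1 = 10^(3.37/10) = 2.173, G_1 = 10^(−3.37/10) = 0.4603
  Stage 2: F_2 = 10^(2.88/10) = 1.941, G_2 = 10^(−2.88/10) = 0.5152
  Stage 3: F_3 = 10^(4.60/10) = 2.884, G_3 = 10^(−3.25/10) = 0.4732
  Stage 4: F_4 = 10^(7.90/10) = 6.166, G_4 = 10^(13.8/10) = 23.99
Friis cascade:
  F = 2.173 + (1.941 − 1)/0.4603 + (2.884 − 1)/0.2371 + (6.166 − 1)/0.1122 = 58.20
NF = 10 log₁₀(58.20) = 17.65 dB

17.65 dB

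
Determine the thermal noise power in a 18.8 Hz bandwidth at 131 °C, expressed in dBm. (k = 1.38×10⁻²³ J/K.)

T = 131 °C + 273.15 = 404.15 K
P_n = kTB = 1.38×10⁻²³ × 404.15 × 1.88×10¹ = 1.05×10⁻¹⁹ W
In dBm: 10 log₁₀(1.05×10⁻¹⁹ / 10⁻³) = −159.8 dBm

−159.8 dBm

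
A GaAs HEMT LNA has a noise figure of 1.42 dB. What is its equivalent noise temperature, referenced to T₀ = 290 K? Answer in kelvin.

F = 10^(1.42/10) = 1.38676
T_e = (F − 1)·T₀ = (1.38676 − 1) × 290 = 112 K

112 K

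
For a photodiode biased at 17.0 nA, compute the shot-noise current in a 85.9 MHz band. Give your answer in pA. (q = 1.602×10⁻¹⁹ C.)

I_n = √(2qI·B)
2qI·B = 2 × 1.602×10⁻¹⁹ × 1.70×10⁻⁸ × 8.59×10⁷ = 4.68×10⁻¹⁹ A²
I_n = √(4.68×10⁻¹⁹) = 6.84×10⁻¹⁰ A = 684 pA

684 pA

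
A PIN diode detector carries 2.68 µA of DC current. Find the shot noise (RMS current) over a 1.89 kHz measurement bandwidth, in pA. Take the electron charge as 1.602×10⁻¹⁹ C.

I_n = √(2qI·B)
2qI·B = 2 × 1.602×10⁻¹⁹ × 2.68×10⁻⁶ × 1.89×10³ = 1.62×10⁻²¹ A²
I_n = √(1.62×10⁻²¹) = 4.03×10⁻¹¹ A = 40.3 pA

40.3 pA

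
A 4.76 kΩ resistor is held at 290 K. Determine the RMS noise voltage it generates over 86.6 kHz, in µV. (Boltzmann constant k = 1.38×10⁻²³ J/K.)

2.57 µV

V_n = √(4kTRB)
4kTRB = 4 × 1.38×10⁻²³ × 290 × 4.76×10³ × 8.66×10⁴ = 6.60×10⁻¹² V²
V_n = √(6.60×10⁻¹²) = 2.57×10⁻⁶ V = 2.57 µV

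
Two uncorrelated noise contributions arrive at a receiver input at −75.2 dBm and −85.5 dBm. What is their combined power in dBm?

Convert to linear, add, convert back:
P₁ = 3.02×10⁻¹¹ W, P₂ = 2.82×10⁻¹² W
P_tot = 3.30×10⁻¹¹ W → 10 log₁₀(P_tot / 10⁻³) = −74.8 dBm

−74.8 dBm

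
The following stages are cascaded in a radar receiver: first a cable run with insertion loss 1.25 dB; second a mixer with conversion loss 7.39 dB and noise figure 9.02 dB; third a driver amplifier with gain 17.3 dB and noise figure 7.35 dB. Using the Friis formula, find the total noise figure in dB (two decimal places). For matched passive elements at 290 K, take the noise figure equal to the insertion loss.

Convert to linear (a loss of L dB is a gain of −L dB): F_i = 10^(NF_i/10), G_i = 10^(G_i,dB/10)
  Stage 1: F_1 = 10^(1.25/10) = 1.334, G_1 = 10^(−1.25/10) = 0.7499
  Stage 2: F_2 = 10^(9.02/10) = 7.980, G_2 = 10^(−7.39/10) = 0.1824
  Stage 3: F_3 = 10^(7.35/10) = 5.433, G_3 = 10^(17.3/10) = 53.70
Friis cascade:
  F = 1.334 + (7.980 − 1)/0.7499 + (5.433 − 1)/0.1368 = 43.05
NF = 10 log₁₀(43.05) = 16.34 dB

16.34 dB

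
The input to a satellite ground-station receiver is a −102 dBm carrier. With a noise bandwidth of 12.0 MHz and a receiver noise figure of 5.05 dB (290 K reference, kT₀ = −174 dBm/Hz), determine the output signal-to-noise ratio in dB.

Noise floor: N = −174 + 10 log₁₀(B) + NF
10 log₁₀(1.20×10⁷) = 70.79 dB
N = −174 + 70.79 + 5.05 = −98.16 dBm
SNR = P_sig − N = −102 − (−98.16) = −3.84 dB → −3.8 dB

−3.8 dB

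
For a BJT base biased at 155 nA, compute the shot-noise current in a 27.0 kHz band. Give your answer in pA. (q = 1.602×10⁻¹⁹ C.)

I_n = √(2qI·B)
2qI·B = 2 × 1.602×10⁻¹⁹ × 1.55×10⁻⁷ × 2.70×10⁴ = 1.34×10⁻²¹ A²
I_n = √(1.34×10⁻²¹) = 3.66×10⁻¹¹ A = 36.6 pA

36.6 pA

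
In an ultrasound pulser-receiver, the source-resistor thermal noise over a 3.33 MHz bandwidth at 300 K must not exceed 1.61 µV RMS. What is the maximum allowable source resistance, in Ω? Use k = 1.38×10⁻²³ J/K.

47.0 Ω

Johnson–Nyquist: V_n = √(4kTRB) ⇒ R = V_n² / (4kTB)
4kTB = 4 × 1.38×10⁻²³ × 300 × 3.33×10⁶ = 5.51×10⁻¹⁴
R = (1.61×10⁻⁶)² / 5.51×10⁻¹⁴ = 4.70×10¹ Ω = 47.0 Ω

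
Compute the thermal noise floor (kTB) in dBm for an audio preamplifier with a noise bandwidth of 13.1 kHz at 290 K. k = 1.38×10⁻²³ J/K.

P_n = kTB = 1.38×10⁻²³ × 290 × 1.31×10⁴ = 5.24×10⁻¹⁷ W
In dBm: 10 log₁₀(5.24×10⁻¹⁷ / 10⁻³) = −132.8 dBm

−132.8 dBm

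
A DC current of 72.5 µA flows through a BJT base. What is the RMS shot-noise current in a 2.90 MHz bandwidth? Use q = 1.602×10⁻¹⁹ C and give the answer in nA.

I_n = √(2qI·B)
2qI·B = 2 × 1.602×10⁻¹⁹ × 7.25×10⁻⁵ × 2.90×10⁶ = 6.74×10⁻¹⁷ A²
I_n = √(6.74×10⁻¹⁷) = 8.21×10⁻⁹ A = 8.21 nA

8.21 nA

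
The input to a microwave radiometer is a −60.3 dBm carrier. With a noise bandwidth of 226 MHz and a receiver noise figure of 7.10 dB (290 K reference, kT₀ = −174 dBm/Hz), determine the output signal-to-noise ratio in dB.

Noise floor: N = −174 + 10 log₁₀(B) + NF
10 log₁₀(2.26×10⁸) = 83.54 dB
N = −174 + 83.54 + 7.10 = −83.36 dBm
SNR = P_sig − N = −60.3 − (−83.36) = 23.06 dB → 23.1 dB

23.1 dB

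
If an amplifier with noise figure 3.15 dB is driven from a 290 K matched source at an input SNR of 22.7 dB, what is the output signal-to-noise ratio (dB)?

19.55 dB

By definition F = SNR_in/SNR_out, so in dB: SNR_out = SNR_in − NF
SNR_out = 22.7 − 3.15 = 19.55 dB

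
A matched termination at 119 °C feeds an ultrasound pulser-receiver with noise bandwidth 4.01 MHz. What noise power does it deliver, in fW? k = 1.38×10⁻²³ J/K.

T = 119 °C + 273.15 = 392.15 K
P_n = kTB = 1.38×10⁻²³ × 392.15 × 4.01×10⁶ = 2.17×10⁻¹⁴ W = 21.7 fW

21.7 fW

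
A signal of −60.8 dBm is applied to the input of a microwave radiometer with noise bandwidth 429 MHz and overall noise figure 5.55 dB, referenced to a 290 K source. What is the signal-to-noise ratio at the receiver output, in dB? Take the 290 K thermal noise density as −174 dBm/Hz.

Noise floor: N = −174 + 10 log₁₀(B) + NF
10 log₁₀(4.29×10⁸) = 86.32 dB
N = −174 + 86.32 + 5.55 = −82.13 dBm
SNR = P_sig − N = −60.8 − (−82.13) = 21.33 dB → 21.3 dB

21.3 dB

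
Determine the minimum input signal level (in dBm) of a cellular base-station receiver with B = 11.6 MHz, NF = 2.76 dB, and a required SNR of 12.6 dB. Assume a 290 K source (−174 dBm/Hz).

−88.0 dBm

Sensitivity = −174 + 10 log₁₀(B) + NF + SNR_min
= −174 + 70.64 + 2.76 + 12.6
= −88.00 dBm → −88.0 dBm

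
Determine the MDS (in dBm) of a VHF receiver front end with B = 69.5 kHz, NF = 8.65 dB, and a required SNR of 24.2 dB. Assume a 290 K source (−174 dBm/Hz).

Sensitivity = −174 + 10 log₁₀(B) + NF + SNR_min
= −174 + 48.42 + 8.65 + 24.2
= −92.73 dBm → −92.7 dBm

−92.7 dBm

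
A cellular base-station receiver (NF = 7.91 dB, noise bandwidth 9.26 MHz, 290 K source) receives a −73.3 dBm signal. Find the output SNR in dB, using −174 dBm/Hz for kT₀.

23.1 dB

Noise floor: N = −174 + 10 log₁₀(B) + NF
10 log₁₀(9.26×10⁶) = 69.67 dB
N = −174 + 69.67 + 7.91 = −96.42 dBm
SNR = P_sig − N = −73.3 − (−96.42) = 23.12 dB → 23.1 dB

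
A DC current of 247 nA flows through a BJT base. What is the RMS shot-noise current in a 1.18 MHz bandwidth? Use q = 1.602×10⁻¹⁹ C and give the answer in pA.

I_n = √(2qI·B)
2qI·B = 2 × 1.602×10⁻¹⁹ × 2.47×10⁻⁷ × 1.18×10⁶ = 9.34×10⁻²⁰ A²
I_n = √(9.34×10⁻²⁰) = 3.06×10⁻¹⁰ A = 306 pA

306 pA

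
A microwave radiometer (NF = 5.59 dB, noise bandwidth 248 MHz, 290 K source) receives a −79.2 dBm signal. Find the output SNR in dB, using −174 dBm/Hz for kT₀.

Noise floor: N = −174 + 10 log₁₀(B) + NF
10 log₁₀(2.48×10⁸) = 83.94 dB
N = −174 + 83.94 + 5.59 = −84.47 dBm
SNR = P_sig − N = −79.2 − (−84.47) = 5.27 dB → 5.3 dB

5.3 dB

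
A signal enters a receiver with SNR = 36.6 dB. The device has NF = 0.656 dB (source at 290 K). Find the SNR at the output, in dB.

By definition F = SNR_in/SNR_out, so in dB: SNR_out = SNR_in − NF
SNR_out = 36.6 − 0.656 = 35.944 dB

35.944 dB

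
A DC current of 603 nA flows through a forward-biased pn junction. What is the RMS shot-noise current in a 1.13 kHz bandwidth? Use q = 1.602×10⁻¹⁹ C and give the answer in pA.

14.8 pA

I_n = √(2qI·B)
2qI·B = 2 × 1.602×10⁻¹⁹ × 6.03×10⁻⁷ × 1.13×10³ = 2.18×10⁻²² A²
I_n = √(2.18×10⁻²²) = 1.48×10⁻¹¹ A = 14.8 pA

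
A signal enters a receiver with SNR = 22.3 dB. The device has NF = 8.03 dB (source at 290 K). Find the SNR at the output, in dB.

By definition F = SNR_in/SNR_out, so in dB: SNR_out = SNR_in − NF
SNR_out = 22.3 − 8.03 = 14.27 dB

14.27 dB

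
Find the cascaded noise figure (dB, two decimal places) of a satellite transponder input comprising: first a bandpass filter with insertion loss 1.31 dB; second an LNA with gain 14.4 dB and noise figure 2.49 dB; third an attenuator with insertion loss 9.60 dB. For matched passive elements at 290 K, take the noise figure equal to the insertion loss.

4.47 dB

Convert to linear (a loss of L dB is a gain of −L dB): F_i = 10^(NF_i/10), G_i = 10^(G_i,dB/10)
  Stage 1: F_1 = 10^(1.31/10) = 1.352, G_1 = 10^(−1.31/10) = 0.7396
  Stage 2: F_2 = 10^(2.49/10) = 1.774, G_2 = 10^(14.4/10) = 27.54
  Stage 3: F_3 = 10^(9.60/10) = 9.120, G_3 = 10^(−9.60/10) = 0.1096
Friis cascade:
  F = 1.352 + (1.774 − 1)/0.7396 + (9.120 − 1)/20.37 = 2.797
NF = 10 log₁₀(2.797) = 4.47 dB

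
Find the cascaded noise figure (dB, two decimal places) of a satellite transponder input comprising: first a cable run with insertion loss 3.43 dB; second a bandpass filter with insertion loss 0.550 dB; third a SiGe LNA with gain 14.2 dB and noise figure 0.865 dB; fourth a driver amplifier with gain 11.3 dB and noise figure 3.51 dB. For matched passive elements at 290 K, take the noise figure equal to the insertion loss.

Convert to linear (a loss of L dB is a gain of −L dB): F_i = 10^(NF_i/10), G_i = 10^(G_i,dB/10)
  Stage 1: F_1 = 10^(3.43/10) = 2.203, G_1 = 10^(−3.43/10) = 0.4539
  Stage 2: F_2 = 10^(0.550/10) = 1.135, G_2 = 10^(−0.550/10) = 0.8810
  Stage 3: F_3 = 10^(0.865/10) = 1.220, G_3 = 10^(14.2/10) = 26.30
  Stage 4: F_4 = 10^(3.51/10) = 2.244, G_4 = 10^(11.3/10) = 13.49
Friis cascade:
  F = 2.203 + (1.135 − 1)/0.4539 + (1.220 − 1)/0.3999 + (2.244 − 1)/10.52 = 3.170
NF = 10 log₁₀(3.170) = 5.01 dB

5.01 dB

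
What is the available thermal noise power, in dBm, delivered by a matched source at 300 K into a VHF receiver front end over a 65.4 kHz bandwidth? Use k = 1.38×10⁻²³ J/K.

P_n = kTB = 1.38×10⁻²³ × 300 × 6.54×10⁴ = 2.71×10⁻¹⁶ W
In dBm: 10 log₁₀(2.71×10⁻¹⁶ / 10⁻³) = −125.7 dBm

−125.7 dBm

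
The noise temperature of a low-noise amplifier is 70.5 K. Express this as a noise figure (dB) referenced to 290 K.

0.945 dB

F = 1 + T_e/T₀ = 1 + 70.5/290 = 1.2431
NF = 10 log₁₀(1.2431) = 0.945 dB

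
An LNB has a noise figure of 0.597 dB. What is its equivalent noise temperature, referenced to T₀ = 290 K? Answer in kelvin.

F = 10^(0.597/10) = 1.14736
T_e = (F − 1)·T₀ = (1.14736 − 1) × 290 = 42.7 K

42.7 K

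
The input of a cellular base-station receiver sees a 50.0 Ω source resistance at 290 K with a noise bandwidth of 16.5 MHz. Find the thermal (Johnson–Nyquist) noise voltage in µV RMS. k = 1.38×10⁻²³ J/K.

3.63 µV

V_n = √(4kTRB)
4kTRB = 4 × 1.38×10⁻²³ × 290 × 5.00×10¹ × 1.65×10⁷ = 1.32×10⁻¹¹ V²
V_n = √(1.32×10⁻¹¹) = 3.63×10⁻⁶ V = 3.63 µV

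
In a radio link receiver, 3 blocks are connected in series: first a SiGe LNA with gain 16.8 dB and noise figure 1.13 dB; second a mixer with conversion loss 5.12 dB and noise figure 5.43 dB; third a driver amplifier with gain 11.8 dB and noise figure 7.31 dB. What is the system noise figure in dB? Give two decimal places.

Convert to linear (a loss of L dB is a gain of −L dB): F_i = 10^(NF_i/10), G_i = 10^(G_i,dB/10)
  Stage 1: F_1 = 10^(1.13/10) = 1.297, G_1 = 10^(16.8/10) = 47.86
  Stage 2: F_2 = 10^(5.43/10) = 3.491, G_2 = 10^(−5.12/10) = 0.3076
  Stage 3: F_3 = 10^(7.31/10) = 5.383, G_3 = 10^(11.8/10) = 15.14
Friis cascade:
  F = 1.297 + (3.491 − 1)/47.86 + (5.383 − 1)/14.72 = 1.647
NF = 10 log₁₀(1.647) = 2.17 dB

2.17 dB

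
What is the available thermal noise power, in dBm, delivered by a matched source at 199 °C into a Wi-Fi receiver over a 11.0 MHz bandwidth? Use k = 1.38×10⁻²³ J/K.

T = 199 °C + 273.15 = 472.15 K
P_n = kTB = 1.38×10⁻²³ × 472.15 × 1.10×10⁷ = 7.17×10⁻¹⁴ W
In dBm: 10 log₁₀(7.17×10⁻¹⁴ / 10⁻³) = −101.4 dBm

−101.4 dBm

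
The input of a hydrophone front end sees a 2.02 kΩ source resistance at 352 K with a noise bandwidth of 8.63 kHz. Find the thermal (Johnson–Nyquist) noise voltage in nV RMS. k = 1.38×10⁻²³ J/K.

582 nV

V_n = √(4kTRB)
4kTRB = 4 × 1.38×10⁻²³ × 352 × 2.02×10³ × 8.63×10³ = 3.39×10⁻¹³ V²
V_n = √(3.39×10⁻¹³) = 5.82×10⁻⁷ V = 582 nV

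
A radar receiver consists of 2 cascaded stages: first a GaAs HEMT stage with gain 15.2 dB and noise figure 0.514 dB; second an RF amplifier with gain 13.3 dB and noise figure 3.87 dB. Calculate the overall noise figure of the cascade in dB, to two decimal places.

0.68 dB

Convert to linear (a loss of L dB is a gain of −L dB): F_i = 10^(NF_i/10), G_i = 10^(G_i,dB/10)
  Stage 1: F_1 = 10^(0.514/10) = 1.126, G_1 = 10^(15.2/10) = 33.11
  Stage 2: F_2 = 10^(3.87/10) = 2.438, G_2 = 10^(13.3/10) = 21.38
Friis cascade:
  F = 1.126 + (2.438 − 1)/33.11 = 1.169
NF = 10 log₁₀(1.169) = 0.68 dB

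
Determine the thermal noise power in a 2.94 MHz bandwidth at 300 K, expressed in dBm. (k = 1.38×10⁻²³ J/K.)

−109.1 dBm

P_n = kTB = 1.38×10⁻²³ × 300 × 2.94×10⁶ = 1.22×10⁻¹⁴ W
In dBm: 10 log₁₀(1.22×10⁻¹⁴ / 10⁻³) = −109.1 dBm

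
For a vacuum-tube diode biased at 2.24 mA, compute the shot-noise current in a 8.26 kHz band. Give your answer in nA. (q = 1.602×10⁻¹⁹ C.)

2.43 nA

I_n = √(2qI·B)
2qI·B = 2 × 1.602×10⁻¹⁹ × 2.24×10⁻³ × 8.26×10³ = 5.93×10⁻¹⁸ A²
I_n = √(5.93×10⁻¹⁸) = 2.43×10⁻⁹ A = 2.43 nA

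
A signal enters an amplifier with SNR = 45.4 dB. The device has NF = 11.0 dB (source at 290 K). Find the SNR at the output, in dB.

By definition F = SNR_in/SNR_out, so in dB: SNR_out = SNR_in − NF
SNR_out = 45.4 − 11.0 = 34.4 dB

34.4 dB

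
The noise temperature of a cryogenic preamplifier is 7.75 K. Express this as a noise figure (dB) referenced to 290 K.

0.115 dB

F = 1 + T_e/T₀ = 1 + 7.75/290 = 1.02672
NF = 10 log₁₀(1.02672) = 0.115 dB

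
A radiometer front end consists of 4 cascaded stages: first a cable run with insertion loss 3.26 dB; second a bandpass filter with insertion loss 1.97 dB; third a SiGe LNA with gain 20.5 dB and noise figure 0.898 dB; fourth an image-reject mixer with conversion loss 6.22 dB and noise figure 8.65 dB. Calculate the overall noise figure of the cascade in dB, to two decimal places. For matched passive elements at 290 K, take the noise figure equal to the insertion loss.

6.32 dB

Convert to linear (a loss of L dB is a gain of −L dB): F_i = 10^(NF_i/10), G_i = 10^(G_i,dB/10)
  Stage 1: F_1 = 10^(3.26/10) = 2.118, G_1 = 10^(−3.26/10) = 0.4721
  Stage 2: F_2 = 10^(1.97/10) = 1.574, G_2 = 10^(−1.97/10) = 0.6353
  Stage 3: F_3 = 10^(0.898/10) = 1.230, G_3 = 10^(20.5/10) = 112.2
  Stage 4: F_4 = 10^(8.65/10) = 7.328, G_4 = 10^(−6.22/10) = 0.2388
Friis cascade:
  F = 2.118 + (1.574 − 1)/0.4721 + (1.230 − 1)/0.2999 + (7.328 − 1)/33.65 = 4.288
NF = 10 log₁₀(4.288) = 6.32 dB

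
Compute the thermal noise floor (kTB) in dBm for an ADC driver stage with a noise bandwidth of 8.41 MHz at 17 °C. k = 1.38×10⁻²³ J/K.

T = 17 °C + 273.15 = 290.15 K
P_n = kTB = 1.38×10⁻²³ × 290.15 × 8.41×10⁶ = 3.37×10⁻¹⁴ W
In dBm: 10 log₁₀(3.37×10⁻¹⁴ / 10⁻³) = −104.7 dBm

−104.7 dBm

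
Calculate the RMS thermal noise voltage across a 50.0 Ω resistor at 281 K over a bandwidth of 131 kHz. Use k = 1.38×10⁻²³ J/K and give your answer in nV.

V_n = √(4kTRB)
4kTRB = 4 × 1.38×10⁻²³ × 281 × 5.00×10¹ × 1.31×10⁵ = 1.02×10⁻¹³ V²
V_n = √(1.02×10⁻¹³) = 3.19×10⁻⁷ V = 319 nV

319 nV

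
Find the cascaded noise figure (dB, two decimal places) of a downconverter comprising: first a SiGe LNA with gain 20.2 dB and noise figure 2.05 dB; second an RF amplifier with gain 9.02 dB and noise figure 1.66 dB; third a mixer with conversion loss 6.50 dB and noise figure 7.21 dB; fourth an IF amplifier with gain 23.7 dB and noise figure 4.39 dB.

2.10 dB

Convert to linear (a loss of L dB is a gain of −L dB): F_i = 10^(NF_i/10), G_i = 10^(G_i,dB/10)
  Stage 1: F_1 = 10^(2.05/10) = 1.603, G_1 = 10^(20.2/10) = 104.7
  Stage 2: F_2 = 10^(1.66/10) = 1.466, G_2 = 10^(9.02/10) = 7.980
  Stage 3: F_3 = 10^(7.21/10) = 5.260, G_3 = 10^(−6.50/10) = 0.2239
  Stage 4: F_4 = 10^(4.39/10) = 2.748, G_4 = 10^(23.7/10) = 234.4
Friis cascade:
  F = 1.603 + (1.466 − 1)/104.7 + (5.260 − 1)/835.6 + (2.748 − 1)/187.1 = 1.622
NF = 10 log₁₀(1.622) = 2.10 dB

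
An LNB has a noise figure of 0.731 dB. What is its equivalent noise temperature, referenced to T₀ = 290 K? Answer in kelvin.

53.2 K

F = 10^(0.731/10) = 1.18331
T_e = (F − 1)·T₀ = (1.18331 − 1) × 290 = 53.2 K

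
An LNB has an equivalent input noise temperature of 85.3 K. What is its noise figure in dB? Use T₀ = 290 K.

F = 1 + T_e/T₀ = 1 + 85.3/290 = 1.29414
NF = 10 log₁₀(1.29414) = 1.12 dB

1.12 dB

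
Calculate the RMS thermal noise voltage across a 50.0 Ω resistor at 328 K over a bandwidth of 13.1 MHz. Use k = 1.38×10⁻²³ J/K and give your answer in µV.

V_n = √(4kTRB)
4kTRB = 4 × 1.38×10⁻²³ × 328 × 5.00×10¹ × 1.31×10⁷ = 1.19×10⁻¹¹ V²
V_n = √(1.19×10⁻¹¹) = 3.44×10⁻⁶ V = 3.44 µV

3.44 µV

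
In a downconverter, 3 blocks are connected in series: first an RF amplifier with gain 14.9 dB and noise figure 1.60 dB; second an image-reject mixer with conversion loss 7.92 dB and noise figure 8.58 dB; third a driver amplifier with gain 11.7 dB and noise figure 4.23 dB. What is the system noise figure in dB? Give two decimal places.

Convert to linear (a loss of L dB is a gain of −L dB): F_i = 10^(NF_i/10), G_i = 10^(G_i,dB/10)
  Stage 1: F_1 = 10^(1.60/10) = 1.445, G_1 = 10^(14.9/10) = 30.90
  Stage 2: F_2 = 10^(8.58/10) = 7.211, G_2 = 10^(−7.92/10) = 0.1614
  Stage 3: F_3 = 10^(4.23/10) = 2.649, G_3 = 10^(11.7/10) = 14.79
Friis cascade:
  F = 1.445 + (7.211 − 1)/30.90 + (2.649 − 1)/4.989 = 1.977
NF = 10 log₁₀(1.977) = 2.96 dB

2.96 dB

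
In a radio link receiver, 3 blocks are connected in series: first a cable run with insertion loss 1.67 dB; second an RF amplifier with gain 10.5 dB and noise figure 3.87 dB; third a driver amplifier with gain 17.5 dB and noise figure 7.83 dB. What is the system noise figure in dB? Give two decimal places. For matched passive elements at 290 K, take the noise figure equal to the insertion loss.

Convert to linear (a loss of L dB is a gain of −L dB): F_i = 10^(NF_i/10), G_i = 10^(G_i,dB/10)
  Stage 1: F_1 = 10^(1.67/10) = 1.469, G_1 = 10^(−1.67/10) = 0.6808
  Stage 2: F_2 = 10^(3.87/10) = 2.438, G_2 = 10^(10.5/10) = 11.22
  Stage 3: F_3 = 10^(7.83/10) = 6.067, G_3 = 10^(17.5/10) = 56.23
Friis cascade:
  F = 1.469 + (2.438 − 1)/0.6808 + (6.067 − 1)/7.638 = 4.244
NF = 10 log₁₀(4.244) = 6.28 dB

6.28 dB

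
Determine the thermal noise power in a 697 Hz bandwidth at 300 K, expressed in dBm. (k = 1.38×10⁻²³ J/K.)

−145.4 dBm

P_n = kTB = 1.38×10⁻²³ × 300 × 6.97×10² = 2.89×10⁻¹⁸ W
In dBm: 10 log₁₀(2.89×10⁻¹⁸ / 10⁻³) = −145.4 dBm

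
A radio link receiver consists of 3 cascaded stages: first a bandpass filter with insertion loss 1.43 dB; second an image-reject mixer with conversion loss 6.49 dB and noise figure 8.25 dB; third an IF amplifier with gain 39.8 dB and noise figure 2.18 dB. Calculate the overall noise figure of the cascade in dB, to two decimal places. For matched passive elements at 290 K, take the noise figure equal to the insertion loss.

Convert to linear (a loss of L dB is a gain of −L dB): F_i = 10^(NF_i/10), G_i = 10^(G_i,dB/10)
  Stage 1: F_1 = 10^(1.43/10) = 1.390, G_1 = 10^(−1.43/10) = 0.7194
  Stage 2: F_2 = 10^(8.25/10) = 6.683, G_2 = 10^(−6.49/10) = 0.2244
  Stage 3: F_3 = 10^(2.18/10) = 1.652, G_3 = 10^(39.8/10) = 9550
Friis cascade:
  F = 1.390 + (6.683 − 1)/0.7194 + (1.652 − 1)/0.1614 = 13.33
NF = 10 log₁₀(13.33) = 11.25 dB

11.25 dB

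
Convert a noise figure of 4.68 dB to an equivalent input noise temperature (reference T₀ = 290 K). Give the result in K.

562 K

F = 10^(4.68/10) = 2.93765
T_e = (F − 1)·T₀ = (2.93765 − 1) × 290 = 562 K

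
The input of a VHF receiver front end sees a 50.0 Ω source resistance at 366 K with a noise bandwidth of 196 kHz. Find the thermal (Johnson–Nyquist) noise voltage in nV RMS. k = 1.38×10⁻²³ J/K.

V_n = √(4kTRB)
4kTRB = 4 × 1.38×10⁻²³ × 366 × 5.00×10¹ × 1.96×10⁵ = 1.98×10⁻¹³ V²
V_n = √(1.98×10⁻¹³) = 4.45×10⁻⁷ V = 445 nV

445 nV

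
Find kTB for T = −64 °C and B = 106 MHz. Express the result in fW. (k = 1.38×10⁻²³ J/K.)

306 fW

T = −64 °C + 273.15 = 209.15 K
P_n = kTB = 1.38×10⁻²³ × 209.15 × 1.06×10⁸ = 3.06×10⁻¹³ W = 306 fW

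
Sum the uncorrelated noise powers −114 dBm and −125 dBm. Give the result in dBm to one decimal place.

Convert to linear, add, convert back:
P₁ = 3.98×10⁻¹⁵ W, P₂ = 3.16×10⁻¹⁶ W
P_tot = 4.30×10⁻¹⁵ W → 10 log₁₀(P_tot / 10⁻³) = −113.7 dBm

−113.7 dBm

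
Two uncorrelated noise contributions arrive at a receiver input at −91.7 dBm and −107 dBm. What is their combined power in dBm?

−91.6 dBm

Convert to linear, add, convert back:
P₁ = 6.76×10⁻¹³ W, P₂ = 2.00×10⁻¹⁴ W
P_tot = 6.96×10⁻¹³ W → 10 log₁₀(P_tot / 10⁻³) = −91.6 dBm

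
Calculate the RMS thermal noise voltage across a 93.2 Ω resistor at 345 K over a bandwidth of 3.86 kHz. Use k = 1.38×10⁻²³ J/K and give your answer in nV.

82.8 nV

V_n = √(4kTRB)
4kTRB = 4 × 1.38×10⁻²³ × 345 × 9.32×10¹ × 3.86×10³ = 6.85×10⁻¹⁵ V²
V_n = √(6.85×10⁻¹⁵) = 8.28×10⁻⁸ V = 82.8 nV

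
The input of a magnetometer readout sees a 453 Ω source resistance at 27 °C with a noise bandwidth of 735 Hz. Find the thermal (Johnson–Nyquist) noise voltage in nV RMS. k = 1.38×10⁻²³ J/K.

74.3 nV

T = 27 °C + 273.15 = 300.15 K
V_n = √(4kTRB)
4kTRB = 4 × 1.38×10⁻²³ × 300.15 × 4.53×10² × 7.35×10² = 5.52×10⁻¹⁵ V²
V_n = √(5.52×10⁻¹⁵) = 7.43×10⁻⁸ V = 74.3 nV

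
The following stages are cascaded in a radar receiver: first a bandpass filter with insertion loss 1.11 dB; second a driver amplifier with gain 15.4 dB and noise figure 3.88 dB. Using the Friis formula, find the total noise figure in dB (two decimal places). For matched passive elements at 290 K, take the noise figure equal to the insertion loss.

4.99 dB

Convert to linear (a loss of L dB is a gain of −L dB): F_i = 10^(NF_i/10), G_i = 10^(G_i,dB/10)
  Stage 1: F_1 = 10^(1.11/10) = 1.291, G_1 = 10^(−1.11/10) = 0.7745
  Stage 2: F_2 = 10^(3.88/10) = 2.443, G_2 = 10^(15.4/10) = 34.67
Friis cascade:
  F = 1.291 + (2.443 − 1)/0.7745 = 3.155
NF = 10 log₁₀(3.155) = 4.99 dB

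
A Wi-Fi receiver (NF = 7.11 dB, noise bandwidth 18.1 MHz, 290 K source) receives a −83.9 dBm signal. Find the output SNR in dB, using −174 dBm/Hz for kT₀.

Noise floor: N = −174 + 10 log₁₀(B) + NF
10 log₁₀(1.81×10⁷) = 72.58 dB
N = −174 + 72.58 + 7.11 = −94.31 dBm
SNR = P_sig − N = −83.9 − (−94.31) = 10.41 dB → 10.4 dB

10.4 dB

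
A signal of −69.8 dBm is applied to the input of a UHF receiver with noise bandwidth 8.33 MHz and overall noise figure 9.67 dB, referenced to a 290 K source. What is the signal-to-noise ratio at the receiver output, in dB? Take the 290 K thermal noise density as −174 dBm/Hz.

Noise floor: N = −174 + 10 log₁₀(B) + NF
10 log₁₀(8.33×10⁶) = 69.21 dB
N = −174 + 69.21 + 9.67 = −95.12 dBm
SNR = P_sig − N = −69.8 − (−95.12) = 25.32 dB → 25.3 dB

25.3 dB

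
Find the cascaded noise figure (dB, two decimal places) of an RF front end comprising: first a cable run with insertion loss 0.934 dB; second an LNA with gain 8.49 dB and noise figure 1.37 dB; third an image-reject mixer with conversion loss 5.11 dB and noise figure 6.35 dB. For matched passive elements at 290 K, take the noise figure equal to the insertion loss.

Convert to linear (a loss of L dB is a gain of −L dB): F_i = 10^(NF_i/10), G_i = 10^(G_i,dB/10)
  Stage 1: F_1 = 10^(0.934/10) = 1.240, G_1 = 10^(−0.934/10) = 0.8065
  Stage 2: F_2 = 10^(1.37/10) = 1.371, G_2 = 10^(8.49/10) = 7.063
  Stage 3: F_3 = 10^(6.35/10) = 4.315, G_3 = 10^(−5.11/10) = 0.3083
Friis cascade:
  F = 1.240 + (1.371 − 1)/0.8065 + (4.315 − 1)/5.696 = 2.282
NF = 10 log₁₀(2.282) = 3.58 dB

3.58 dB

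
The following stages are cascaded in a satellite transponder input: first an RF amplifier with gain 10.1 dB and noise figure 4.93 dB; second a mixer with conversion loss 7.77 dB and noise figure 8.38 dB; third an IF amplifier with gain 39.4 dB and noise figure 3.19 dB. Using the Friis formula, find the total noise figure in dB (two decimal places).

6.36 dB

Convert to linear (a loss of L dB is a gain of −L dB): F_i = 10^(NF_i/10), G_i = 10^(G_i,dB/10)
  Stage 1: F_1 = 10^(4.93/10) = 3.112, G_1 = 10^(10.1/10) = 10.23
  Stage 2: F_2 = 10^(8.38/10) = 6.887, G_2 = 10^(−7.77/10) = 0.1671
  Stage 3: F_3 = 10^(3.19/10) = 2.084, G_3 = 10^(39.4/10) = 8710
Friis cascade:
  F = 3.112 + (6.887 − 1)/10.23 + (2.084 − 1)/1.710 = 4.321
NF = 10 log₁₀(4.321) = 6.36 dB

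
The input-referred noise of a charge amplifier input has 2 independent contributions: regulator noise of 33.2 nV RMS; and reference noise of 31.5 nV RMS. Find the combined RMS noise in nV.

45.8 nV

Uncorrelated sources add in power (mean-square): V_tot = √(ΣV_i²)
V_tot = √[(3.32×10⁻⁸)² + (3.15×10⁻⁸)²] = 4.58×10⁻⁸ V = 45.8 nV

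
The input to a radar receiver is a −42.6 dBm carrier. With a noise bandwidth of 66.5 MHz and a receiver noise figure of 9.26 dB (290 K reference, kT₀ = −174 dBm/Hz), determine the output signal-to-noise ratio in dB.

Noise floor: N = −174 + 10 log₁₀(B) + NF
10 log₁₀(6.65×10⁷) = 78.23 dB
N = −174 + 78.23 + 9.26 = −86.51 dBm
SNR = P_sig − N = −42.6 − (−86.51) = 43.91 dB → 43.9 dB

43.9 dB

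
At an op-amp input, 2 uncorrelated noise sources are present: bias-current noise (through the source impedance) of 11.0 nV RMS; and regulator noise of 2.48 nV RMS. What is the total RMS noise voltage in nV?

11.3 nV

Uncorrelated sources add in power (mean-square): V_tot = √(ΣV_i²)
V_tot = √[(1.10×10⁻⁸)² + (2.48×10⁻⁹)²] = 1.13×10⁻⁸ V = 11.3 nV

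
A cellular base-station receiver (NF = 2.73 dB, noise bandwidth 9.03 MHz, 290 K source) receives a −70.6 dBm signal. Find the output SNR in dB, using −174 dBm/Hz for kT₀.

31.1 dB

Noise floor: N = −174 + 10 log₁₀(B) + NF
10 log₁₀(9.03×10⁶) = 69.56 dB
N = −174 + 69.56 + 2.73 = −101.71 dBm
SNR = P_sig − N = −70.6 − (−101.71) = 31.11 dB → 31.1 dB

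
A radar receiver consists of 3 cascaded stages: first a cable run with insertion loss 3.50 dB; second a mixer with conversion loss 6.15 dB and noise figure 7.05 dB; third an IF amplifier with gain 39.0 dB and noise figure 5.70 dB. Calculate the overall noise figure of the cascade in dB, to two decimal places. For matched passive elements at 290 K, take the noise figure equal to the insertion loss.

15.61 dB

Convert to linear (a loss of L dB is a gain of −L dB): F_i = 10^(NF_i/10), G_i = 10^(G_i,dB/10)
  Stage 1: F_1 = 10^(3.50/10) = 2.239, G_1 = 10^(−3.50/10) = 0.4467
  Stage 2: F_2 = 10^(7.05/10) = 5.070, G_2 = 10^(−6.15/10) = 0.2427
  Stage 3: F_3 = 10^(5.70/10) = 3.715, G_3 = 10^(39.0/10) = 7943
Friis cascade:
  F = 2.239 + (5.070 − 1)/0.4467 + (3.715 − 1)/0.1084 = 36.40
NF = 10 log₁₀(36.40) = 15.61 dB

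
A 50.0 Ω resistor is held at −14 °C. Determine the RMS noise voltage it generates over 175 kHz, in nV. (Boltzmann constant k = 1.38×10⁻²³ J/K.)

T = −14 °C + 273.15 = 259.15 K
V_n = √(4kTRB)
4kTRB = 4 × 1.38×10⁻²³ × 259.15 × 5.00×10¹ × 1.75×10⁵ = 1.25×10⁻¹³ V²
V_n = √(1.25×10⁻¹³) = 3.54×10⁻⁷ V = 354 nV

354 nV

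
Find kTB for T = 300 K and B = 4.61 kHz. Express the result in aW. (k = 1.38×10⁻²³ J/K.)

19.1 aW

P_n = kTB = 1.38×10⁻²³ × 300 × 4.61×10³ = 1.91×10⁻¹⁷ W = 19.1 aW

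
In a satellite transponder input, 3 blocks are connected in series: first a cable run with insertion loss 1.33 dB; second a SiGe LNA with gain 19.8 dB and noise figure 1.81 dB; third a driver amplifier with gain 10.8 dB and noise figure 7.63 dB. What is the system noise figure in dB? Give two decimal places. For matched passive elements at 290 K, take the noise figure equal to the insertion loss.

Convert to linear (a loss of L dB is a gain of −L dB): F_i = 10^(NF_i/10), G_i = 10^(G_i,dB/10)
  Stage 1: F_1 = 10^(1.33/10) = 1.358, G_1 = 10^(−1.33/10) = 0.7362
  Stage 2: F_2 = 10^(1.81/10) = 1.517, G_2 = 10^(19.8/10) = 95.50
  Stage 3: F_3 = 10^(7.63/10) = 5.794, G_3 = 10^(10.8/10) = 12.02
Friis cascade:
  F = 1.358 + (1.517 − 1)/0.7362 + (5.794 − 1)/70.31 = 2.129
NF = 10 log₁₀(2.129) = 3.28 dB

3.28 dB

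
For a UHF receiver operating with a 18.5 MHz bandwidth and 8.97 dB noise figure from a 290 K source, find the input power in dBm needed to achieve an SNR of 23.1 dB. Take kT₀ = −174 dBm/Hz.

−69.3 dBm

Sensitivity = −174 + 10 log₁₀(B) + NF + SNR_min
= −174 + 72.67 + 8.97 + 23.1
= −69.26 dBm → −69.3 dBm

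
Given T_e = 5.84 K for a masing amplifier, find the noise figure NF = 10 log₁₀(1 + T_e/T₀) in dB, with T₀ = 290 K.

0.087 dB

F = 1 + T_e/T₀ = 1 + 5.84/290 = 1.02014
NF = 10 log₁₀(1.02014) = 0.087 dB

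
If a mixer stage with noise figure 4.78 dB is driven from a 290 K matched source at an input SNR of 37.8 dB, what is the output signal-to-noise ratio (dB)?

33.02 dB

By definition F = SNR_in/SNR_out, so in dB: SNR_out = SNR_in − NF
SNR_out = 37.8 − 4.78 = 33.02 dB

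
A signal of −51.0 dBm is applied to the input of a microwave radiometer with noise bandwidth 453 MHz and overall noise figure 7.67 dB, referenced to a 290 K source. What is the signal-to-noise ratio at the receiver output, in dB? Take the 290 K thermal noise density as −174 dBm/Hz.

Noise floor: N = −174 + 10 log₁₀(B) + NF
10 log₁₀(4.53×10⁸) = 86.56 dB
N = −174 + 86.56 + 7.67 = −79.77 dBm
SNR = P_sig − N = −51.0 − (−79.77) = 28.77 dB → 28.8 dB

28.8 dB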